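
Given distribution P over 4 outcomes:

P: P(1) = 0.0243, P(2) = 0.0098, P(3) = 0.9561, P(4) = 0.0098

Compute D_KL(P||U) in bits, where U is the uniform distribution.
1.6770 bits

U(i) = 1/4 for all i

D_KL(P||U) = Σ P(x) log₂(P(x) / (1/4))
           = Σ P(x) log₂(P(x)) + log₂(4)
           = log₂(4) - H(P)

H(P) = -Σ P(x) log₂(P(x)):
  -P(1)·log₂(P(1)) = -(0.0243)·log₂(0.0243) = 0.13032
  -P(2)·log₂(P(2)) = -(0.0098)·log₂(0.0098) = 0.06540
  -P(3)·log₂(P(3)) = -(0.9561)·log₂(0.9561) = 0.06192
  -P(4)·log₂(P(4)) = -(0.0098)·log₂(0.0098) = 0.06540
H(P) = 0.13032 + 0.06540 + 0.06192 + 0.06540 = 0.32304 bits

log₂(4) = 2.00000 bits

D_KL(P||U) = 2.00000 - 0.32304 = 1.67696 ≈ 1.6770 bits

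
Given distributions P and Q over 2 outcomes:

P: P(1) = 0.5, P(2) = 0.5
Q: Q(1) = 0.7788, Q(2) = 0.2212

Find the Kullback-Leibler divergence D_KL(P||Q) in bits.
0.2686 bits

D_KL(P||Q) = Σ P(x) log₂(P(x)/Q(x))

Computing term by term:
  P(1)·log₂(P(1)/Q(1)) = 0.5·log₂(0.5/0.7788) = -0.31966
  P(2)·log₂(P(2)/Q(2)) = 0.5·log₂(0.5/0.2212) = 0.58829

D_KL(P||Q) = -0.31966 + 0.58829 = 0.26863 ≈ 0.2686 bits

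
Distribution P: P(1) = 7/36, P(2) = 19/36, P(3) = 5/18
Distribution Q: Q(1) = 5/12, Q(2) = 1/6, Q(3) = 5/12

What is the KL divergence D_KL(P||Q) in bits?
0.5014 bits

D_KL(P||Q) = Σ P(x) log₂(P(x)/Q(x))

Computing term by term:
  P(1)·log₂(P(1)/Q(1)) = (7/36)·log₂((7/36)/(5/12)) = -0.21380
  P(2)·log₂(P(2)/Q(2)) = (19/36)·log₂((19/36)/(1/6)) = 0.87768
  P(3)·log₂(P(3)/Q(3)) = (5/18)·log₂((5/18)/(5/12)) = -0.16249

D_KL(P||Q) = -0.21380 + 0.87768 - 0.16249 = 0.50139 ≈ 0.5014 bits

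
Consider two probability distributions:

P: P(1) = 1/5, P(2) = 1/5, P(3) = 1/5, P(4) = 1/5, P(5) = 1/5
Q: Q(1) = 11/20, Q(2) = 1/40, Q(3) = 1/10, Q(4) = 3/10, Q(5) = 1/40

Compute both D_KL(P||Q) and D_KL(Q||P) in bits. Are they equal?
D_KL(P||Q) = 0.9911 bits, D_KL(Q||P) = 0.7282 bits. No, they are not equal.

D_KL(P||Q) = Σ P(x) log₂(P(x)/Q(x))

Computing term by term:
  P(1)·log₂(P(1)/Q(1)) = (1/5)·log₂((1/5)/(11/20)) = -0.29189
  P(2)·log₂(P(2)/Q(2)) = (1/5)·log₂((1/5)/(1/40)) = 0.60000
  P(3)·log₂(P(3)/Q(3)) = (1/5)·log₂((1/5)/(1/10)) = 0.20000
  P(4)·log₂(P(4)/Q(4)) = (1/5)·log₂((1/5)/(3/10)) = -0.11699
  P(5)·log₂(P(5)/Q(5)) = (1/5)·log₂((1/5)/(1/40)) = 0.60000

D_KL(P||Q) = -0.29189 + 0.60000 + 0.20000 - 0.11699 + 0.60000 = 0.99112 ≈ 0.9911 bits

D_KL(Q||P) = Σ Q(x) log₂(Q(x)/P(x))

Computing term by term:
  Q(1)·log₂(Q(1)/P(1)) = (11/20)·log₂((11/20)/(1/5)) = 0.80269
  Q(2)·log₂(Q(2)/P(2)) = (1/40)·log₂((1/40)/(1/5)) = -0.07500
  Q(3)·log₂(Q(3)/P(3)) = (1/10)·log₂((1/10)/(1/5)) = -0.10000
  Q(4)·log₂(Q(4)/P(4)) = (3/10)·log₂((3/10)/(1/5)) = 0.17549
  Q(5)·log₂(Q(5)/P(5)) = (1/40)·log₂((1/40)/(1/5)) = -0.07500

D_KL(Q||P) = 0.80269 - 0.07500 - 0.10000 + 0.17549 - 0.07500 = 0.72818 ≈ 0.7282 bits

These are NOT equal (difference: 0.2629 bits). KL divergence is asymmetric: D_KL(P||Q) ≠ D_KL(Q||P) in general.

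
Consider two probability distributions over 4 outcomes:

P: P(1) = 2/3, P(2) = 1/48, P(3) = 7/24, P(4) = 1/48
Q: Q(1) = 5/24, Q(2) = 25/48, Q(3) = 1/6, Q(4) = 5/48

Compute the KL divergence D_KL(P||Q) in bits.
1.2091 bits

D_KL(P||Q) = Σ P(x) log₂(P(x)/Q(x))

Computing term by term:
  P(1)·log₂(P(1)/Q(1)) = (2/3)·log₂((2/3)/(5/24)) = 1.11871
  P(2)·log₂(P(2)/Q(2)) = (1/48)·log₂((1/48)/(25/48)) = -0.09675
  P(3)·log₂(P(3)/Q(3)) = (7/24)·log₂((7/24)/(1/6)) = 0.23548
  P(4)·log₂(P(4)/Q(4)) = (1/48)·log₂((1/48)/(5/48)) = -0.04837

D_KL(P||Q) = 1.11871 - 0.09675 + 0.23548 - 0.04837 = 1.20907 ≈ 1.2091 bits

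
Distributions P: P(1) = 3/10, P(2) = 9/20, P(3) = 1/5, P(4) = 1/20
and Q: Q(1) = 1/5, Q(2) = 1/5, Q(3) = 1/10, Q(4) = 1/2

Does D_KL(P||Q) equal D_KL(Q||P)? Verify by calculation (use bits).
D_KL(P||Q) = 0.7359 bits, D_KL(Q||P) = 1.2100 bits. No — D_KL(P||Q) ≠ D_KL(Q||P) for this pair.

D_KL(P||Q) = Σ P(x) log₂(P(x)/Q(x))

Computing term by term:
  P(1)·log₂(P(1)/Q(1)) = (3/10)·log₂((3/10)/(1/5)) = 0.17549
  P(2)·log₂(P(2)/Q(2)) = (9/20)·log₂((9/20)/(1/5)) = 0.52647
  P(3)·log₂(P(3)/Q(3)) = (1/5)·log₂((1/5)/(1/10)) = 0.20000
  P(4)·log₂(P(4)/Q(4)) = (1/20)·log₂((1/20)/(1/2)) = -0.16610

D_KL(P||Q) = 0.17549 + 0.52647 + 0.20000 - 0.16610 = 0.73586 ≈ 0.7359 bits

D_KL(Q||P) = Σ Q(x) log₂(Q(x)/P(x))

Computing term by term:
  Q(1)·log₂(Q(1)/P(1)) = (1/5)·log₂((1/5)/(3/10)) = -0.11699
  Q(2)·log₂(Q(2)/P(2)) = (1/5)·log₂((1/5)/(9/20)) = -0.23399
  Q(3)·log₂(Q(3)/P(3)) = (1/10)·log₂((1/10)/(1/5)) = -0.10000
  Q(4)·log₂(Q(4)/P(4)) = (1/2)·log₂((1/2)/(1/20)) = 1.66096

D_KL(Q||P) = -0.11699 - 0.23399 - 0.10000 + 1.66096 = 1.20998 ≈ 1.2100 bits

These are NOT equal (difference: 0.4741 bits). KL divergence is asymmetric: D_KL(P||Q) ≠ D_KL(Q||P) in general.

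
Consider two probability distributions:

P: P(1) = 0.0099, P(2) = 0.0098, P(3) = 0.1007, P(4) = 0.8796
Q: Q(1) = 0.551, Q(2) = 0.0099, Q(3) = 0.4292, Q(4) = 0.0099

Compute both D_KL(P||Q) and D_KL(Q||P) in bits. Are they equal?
D_KL(P||Q) = 5.4257 bits, D_KL(Q||P) = 4.0287 bits. No, they are not equal.

D_KL(P||Q) = Σ P(x) log₂(P(x)/Q(x))

Computing term by term:
  P(1)·log₂(P(1)/Q(1)) = 0.0099·log₂(0.0099/0.551) = -0.05740
  P(2)·log₂(P(2)/Q(2)) = 0.0098·log₂(0.0098/0.0099) = -0.00014
  P(3)·log₂(P(3)/Q(3)) = 0.1007·log₂(0.1007/0.4292) = -0.21062
  P(4)·log₂(P(4)/Q(4)) = 0.8796·log₂(0.8796/0.0099) = 5.69389

D_KL(P||Q) = -0.05740 - 0.00014 - 0.21062 + 5.69389 = 5.42573 ≈ 5.4257 bits

D_KL(Q||P) = Σ Q(x) log₂(Q(x)/P(x))

Computing term by term:
  Q(1)·log₂(Q(1)/P(1)) = 0.551·log₂(0.551/0.0099) = 3.19496
  Q(2)·log₂(Q(2)/P(2)) = 0.0099·log₂(0.0099/0.0098) = 0.00015
  Q(3)·log₂(Q(3)/P(3)) = 0.4292·log₂(0.4292/0.1007) = 0.89771
  Q(4)·log₂(Q(4)/P(4)) = 0.0099·log₂(0.0099/0.8796) = -0.06409

D_KL(Q||P) = 3.19496 + 0.00015 + 0.89771 - 0.06409 = 4.02873 ≈ 4.0287 bits

These are NOT equal (difference: 1.3970 bits). KL divergence is asymmetric: D_KL(P||Q) ≠ D_KL(Q||P) in general.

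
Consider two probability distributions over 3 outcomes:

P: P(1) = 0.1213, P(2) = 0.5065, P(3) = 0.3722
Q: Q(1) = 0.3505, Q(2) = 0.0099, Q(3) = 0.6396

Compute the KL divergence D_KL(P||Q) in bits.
2.3990 bits

D_KL(P||Q) = Σ P(x) log₂(P(x)/Q(x))

Computing term by term:
  P(1)·log₂(P(1)/Q(1)) = 0.1213·log₂(0.1213/0.3505) = -0.18569
  P(2)·log₂(P(2)/Q(2)) = 0.5065·log₂(0.5065/0.0099) = 2.87540
  P(3)·log₂(P(3)/Q(3)) = 0.3722·log₂(0.3722/0.6396) = -0.29072

D_KL(P||Q) = -0.18569 + 2.87540 - 0.29072 = 2.39899 ≈ 2.3990 bits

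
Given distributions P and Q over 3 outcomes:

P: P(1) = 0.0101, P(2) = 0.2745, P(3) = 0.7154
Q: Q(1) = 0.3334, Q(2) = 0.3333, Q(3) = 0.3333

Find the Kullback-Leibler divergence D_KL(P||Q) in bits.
0.6605 bits

D_KL(P||Q) = Σ P(x) log₂(P(x)/Q(x))

Computing term by term:
  P(1)·log₂(P(1)/Q(1)) = 0.0101·log₂(0.0101/0.3334) = -0.05095
  P(2)·log₂(P(2)/Q(2)) = 0.2745·log₂(0.2745/0.3333) = -0.07686
  P(3)·log₂(P(3)/Q(3)) = 0.7154·log₂(0.7154/0.3333) = 0.78832

D_KL(P||Q) = -0.05095 - 0.07686 + 0.78832 = 0.66051 ≈ 0.6605 bits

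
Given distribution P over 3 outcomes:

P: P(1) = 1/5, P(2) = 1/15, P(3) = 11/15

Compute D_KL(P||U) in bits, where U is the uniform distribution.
0.5320 bits

U(i) = 1/3 for all i

D_KL(P||U) = Σ P(x) log₂(P(x) / (1/3))
           = Σ P(x) log₂(P(x)) + log₂(3)
           = log₂(3) - H(P)

H(P) = -Σ P(x) log₂(P(x)):
  -P(1)·log₂(P(1)) = -(1/5)·log₂(1/5) = 0.46439
  -P(2)·log₂(P(2)) = -(1/15)·log₂(1/15) = 0.26046
  -P(3)·log₂(P(3)) = -(11/15)·log₂(11/15) = 0.32814
H(P) = 0.46439 + 0.26046 + 0.32814 = 1.05299 bits

log₂(3) = 1.58496 bits

D_KL(P||U) = 1.58496 - 1.05299 = 0.53197 ≈ 0.5320 bits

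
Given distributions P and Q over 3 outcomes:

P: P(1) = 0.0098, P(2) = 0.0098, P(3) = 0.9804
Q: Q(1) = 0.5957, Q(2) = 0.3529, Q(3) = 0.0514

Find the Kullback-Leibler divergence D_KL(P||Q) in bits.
4.0614 bits

D_KL(P||Q) = Σ P(x) log₂(P(x)/Q(x))

Computing term by term:
  P(1)·log₂(P(1)/Q(1)) = 0.0098·log₂(0.0098/0.5957) = -0.05807
  P(2)·log₂(P(2)/Q(2)) = 0.0098·log₂(0.0098/0.3529) = -0.05067
  P(3)·log₂(P(3)/Q(3)) = 0.9804·log₂(0.9804/0.0514) = 4.17016

D_KL(P||Q) = -0.05807 - 0.05067 + 4.17016 = 4.06142 ≈ 4.0614 bits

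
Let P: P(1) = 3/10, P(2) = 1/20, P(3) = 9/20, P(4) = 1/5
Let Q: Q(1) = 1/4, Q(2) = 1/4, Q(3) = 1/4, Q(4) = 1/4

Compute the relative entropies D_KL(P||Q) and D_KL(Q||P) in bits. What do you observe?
D_KL(P||Q) = 0.2800 bits, D_KL(Q||P) = 0.3832 bits. The two directions give different values (D_KL(Q||P) exceeds D_KL(P||Q) by 0.1032 bits): KL divergence is asymmetric.

D_KL(P||Q) = Σ P(x) log₂(P(x)/Q(x))

Computing term by term:
  P(1)·log₂(P(1)/Q(1)) = (3/10)·log₂((3/10)/(1/4)) = 0.07891
  P(2)·log₂(P(2)/Q(2)) = (1/20)·log₂((1/20)/(1/4)) = -0.11610
  P(3)·log₂(P(3)/Q(3)) = (9/20)·log₂((9/20)/(1/4)) = 0.38160
  P(4)·log₂(P(4)/Q(4)) = (1/5)·log₂((1/5)/(1/4)) = -0.06439

D_KL(P||Q) = 0.07891 - 0.11610 + 0.38160 - 0.06439 = 0.28002 ≈ 0.2800 bits

D_KL(Q||P) = Σ Q(x) log₂(Q(x)/P(x))

Computing term by term:
  Q(1)·log₂(Q(1)/P(1)) = (1/4)·log₂((1/4)/(3/10)) = -0.06576
  Q(2)·log₂(Q(2)/P(2)) = (1/4)·log₂((1/4)/(1/20)) = 0.58048
  Q(3)·log₂(Q(3)/P(3)) = (1/4)·log₂((1/4)/(9/20)) = -0.21200
  Q(4)·log₂(Q(4)/P(4)) = (1/4)·log₂((1/4)/(1/5)) = 0.08048

D_KL(Q||P) = -0.06576 + 0.58048 - 0.21200 + 0.08048 = 0.38320 ≈ 0.3832 bits

These are NOT equal (difference: 0.1032 bits). KL divergence is asymmetric: D_KL(P||Q) ≠ D_KL(Q||P) in general.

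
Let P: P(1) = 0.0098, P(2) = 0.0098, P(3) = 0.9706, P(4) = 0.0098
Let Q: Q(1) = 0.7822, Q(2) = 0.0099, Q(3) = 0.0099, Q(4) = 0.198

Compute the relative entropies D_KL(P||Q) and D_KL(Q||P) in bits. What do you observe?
D_KL(P||Q) = 6.3163 bits, D_KL(Q||P) = 5.7357 bits. The two directions give different values (D_KL(P||Q) exceeds D_KL(Q||P) by 0.5806 bits): KL divergence is asymmetric.

D_KL(P||Q) = Σ P(x) log₂(P(x)/Q(x))

Computing term by term:
  P(1)·log₂(P(1)/Q(1)) = 0.0098·log₂(0.0098/0.7822) = -0.06192
  P(2)·log₂(P(2)/Q(2)) = 0.0098·log₂(0.0098/0.0099) = -0.00014
  P(3)·log₂(P(3)/Q(3)) = 0.9706·log₂(0.9706/0.0099) = 6.42081
  P(4)·log₂(P(4)/Q(4)) = 0.0098·log₂(0.0098/0.198) = -0.04250

D_KL(P||Q) = -0.06192 - 0.00014 + 6.42081 - 0.04250 = 6.31625 ≈ 6.3163 bits

D_KL(Q||P) = Σ Q(x) log₂(Q(x)/P(x))

Computing term by term:
  Q(1)·log₂(Q(1)/P(1)) = 0.7822·log₂(0.7822/0.0098) = 4.94242
  Q(2)·log₂(Q(2)/P(2)) = 0.0099·log₂(0.0099/0.0098) = 0.00015
  Q(3)·log₂(Q(3)/P(3)) = 0.0099·log₂(0.0099/0.9706) = -0.06549
  Q(4)·log₂(Q(4)/P(4)) = 0.198·log₂(0.198/0.0098) = 0.85864

D_KL(Q||P) = 4.94242 + 0.00015 - 0.06549 + 0.85864 = 5.73572 ≈ 5.7357 bits

These are NOT equal (difference: 0.5806 bits). KL divergence is asymmetric: D_KL(P||Q) ≠ D_KL(Q||P) in general.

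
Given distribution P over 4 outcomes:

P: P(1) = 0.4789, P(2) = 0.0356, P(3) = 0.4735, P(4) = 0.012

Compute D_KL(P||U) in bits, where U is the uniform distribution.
0.7327 bits

U(i) = 1/4 for all i

D_KL(P||U) = Σ P(x) log₂(P(x) / (1/4))
           = Σ P(x) log₂(P(x)) + log₂(4)
           = log₂(4) - H(P)

H(P) = -Σ P(x) log₂(P(x)):
  -P(1)·log₂(P(1)) = -(0.4789)·log₂(0.4789) = 0.50869
  -P(2)·log₂(P(2)) = -(0.0356)·log₂(0.0356) = 0.17131
  -P(3)·log₂(P(3)) = -(0.4735)·log₂(0.4735) = 0.51070
  -P(4)·log₂(P(4)) = -(0.012)·log₂(0.012) = 0.07657
H(P) = 0.50869 + 0.17131 + 0.51070 + 0.07657 = 1.26727 bits

log₂(4) = 2.00000 bits

D_KL(P||U) = 2.00000 - 1.26727 = 0.73273 ≈ 0.7327 bits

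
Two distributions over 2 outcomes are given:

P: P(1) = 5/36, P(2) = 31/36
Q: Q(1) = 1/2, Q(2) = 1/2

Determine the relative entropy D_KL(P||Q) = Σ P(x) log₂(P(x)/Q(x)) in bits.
0.4187 bits

D_KL(P||Q) = Σ P(x) log₂(P(x)/Q(x))

Computing term by term:
  P(1)·log₂(P(1)/Q(1)) = (5/36)·log₂((5/36)/(1/2)) = -0.25667
  P(2)·log₂(P(2)/Q(2)) = (31/36)·log₂((31/36)/(1/2)) = 0.67534

D_KL(P||Q) = -0.25667 + 0.67534 = 0.41867 ≈ 0.4187 bits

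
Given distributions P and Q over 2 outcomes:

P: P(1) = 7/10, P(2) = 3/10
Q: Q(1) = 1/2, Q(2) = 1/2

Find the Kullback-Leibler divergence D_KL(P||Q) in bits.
0.1187 bits

D_KL(P||Q) = Σ P(x) log₂(P(x)/Q(x))

Computing term by term:
  P(1)·log₂(P(1)/Q(1)) = (7/10)·log₂((7/10)/(1/2)) = 0.33980
  P(2)·log₂(P(2)/Q(2)) = (3/10)·log₂((3/10)/(1/2)) = -0.22109

D_KL(P||Q) = 0.33980 - 0.22109 = 0.11871 ≈ 0.1187 bits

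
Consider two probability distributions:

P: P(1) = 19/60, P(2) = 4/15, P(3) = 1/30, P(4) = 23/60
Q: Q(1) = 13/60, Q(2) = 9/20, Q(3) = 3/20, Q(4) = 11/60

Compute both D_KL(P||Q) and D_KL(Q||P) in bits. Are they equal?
D_KL(P||Q) = 0.3077 bits, D_KL(Q||P) = 0.3515 bits. No, they are not equal.

D_KL(P||Q) = Σ P(x) log₂(P(x)/Q(x))

Computing term by term:
  P(1)·log₂(P(1)/Q(1)) = (19/60)·log₂((19/60)/(13/60)) = 0.17337
  P(2)·log₂(P(2)/Q(2)) = (4/15)·log₂((4/15)/(9/20)) = -0.20130
  P(3)·log₂(P(3)/Q(3)) = (1/30)·log₂((1/30)/(3/20)) = -0.07233
  P(4)·log₂(P(4)/Q(4)) = (23/60)·log₂((23/60)/(11/60)) = 0.40792

D_KL(P||Q) = 0.17337 - 0.20130 - 0.07233 + 0.40792 = 0.30766 ≈ 0.3077 bits

D_KL(Q||P) = Σ Q(x) log₂(Q(x)/P(x))

Computing term by term:
  Q(1)·log₂(Q(1)/P(1)) = (13/60)·log₂((13/60)/(19/60)) = -0.11862
  Q(2)·log₂(Q(2)/P(2)) = (9/20)·log₂((9/20)/(4/15)) = 0.33970
  Q(3)·log₂(Q(3)/P(3)) = (3/20)·log₂((3/20)/(1/30)) = 0.32549
  Q(4)·log₂(Q(4)/P(4)) = (11/60)·log₂((11/60)/(23/60)) = -0.19509

D_KL(Q||P) = -0.11862 + 0.33970 + 0.32549 - 0.19509 = 0.35148 ≈ 0.3515 bits

These are NOT equal (difference: 0.0438 bits). KL divergence is asymmetric: D_KL(P||Q) ≠ D_KL(Q||P) in general.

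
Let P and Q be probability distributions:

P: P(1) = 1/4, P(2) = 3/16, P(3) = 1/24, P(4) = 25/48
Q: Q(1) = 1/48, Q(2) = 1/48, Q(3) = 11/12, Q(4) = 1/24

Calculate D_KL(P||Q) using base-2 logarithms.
3.2026 bits

D_KL(P||Q) = Σ P(x) log₂(P(x)/Q(x))

Computing term by term:
  P(1)·log₂(P(1)/Q(1)) = (1/4)·log₂((1/4)/(1/48)) = 0.89624
  P(2)·log₂(P(2)/Q(2)) = (3/16)·log₂((3/16)/(1/48)) = 0.59436
  P(3)·log₂(P(3)/Q(3)) = (1/24)·log₂((1/24)/(11/12)) = -0.18581
  P(4)·log₂(P(4)/Q(4)) = (25/48)·log₂((25/48)/(1/24)) = 1.89784

D_KL(P||Q) = 0.89624 + 0.59436 - 0.18581 + 1.89784 = 3.20263 ≈ 3.2026 bits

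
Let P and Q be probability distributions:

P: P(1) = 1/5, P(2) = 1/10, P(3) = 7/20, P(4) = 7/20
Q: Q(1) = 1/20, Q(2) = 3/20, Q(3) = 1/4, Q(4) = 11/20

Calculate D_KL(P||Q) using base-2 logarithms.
0.2832 bits

D_KL(P||Q) = Σ P(x) log₂(P(x)/Q(x))

Computing term by term:
  P(1)·log₂(P(1)/Q(1)) = (1/5)·log₂((1/5)/(1/20)) = 0.40000
  P(2)·log₂(P(2)/Q(2)) = (1/10)·log₂((1/10)/(3/20)) = -0.05850
  P(3)·log₂(P(3)/Q(3)) = (7/20)·log₂((7/20)/(1/4)) = 0.16990
  P(4)·log₂(P(4)/Q(4)) = (7/20)·log₂((7/20)/(11/20)) = -0.22823

D_KL(P||Q) = 0.40000 - 0.05850 + 0.16990 - 0.22823 = 0.28317 ≈ 0.2832 bits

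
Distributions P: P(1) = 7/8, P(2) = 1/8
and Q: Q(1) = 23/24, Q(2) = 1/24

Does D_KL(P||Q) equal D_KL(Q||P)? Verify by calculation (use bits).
D_KL(P||Q) = 0.0833 bits, D_KL(Q||P) = 0.0597 bits. No — D_KL(P||Q) ≠ D_KL(Q||P) for this pair.

D_KL(P||Q) = Σ P(x) log₂(P(x)/Q(x))

Computing term by term:
  P(1)·log₂(P(1)/Q(1)) = (7/8)·log₂((7/8)/(23/24)) = -0.11484
  P(2)·log₂(P(2)/Q(2)) = (1/8)·log₂((1/8)/(1/24)) = 0.19812

D_KL(P||Q) = -0.11484 + 0.19812 = 0.08328 ≈ 0.0833 bits

D_KL(Q||P) = Σ Q(x) log₂(Q(x)/P(x))

Computing term by term:
  Q(1)·log₂(Q(1)/P(1)) = (23/24)·log₂((23/24)/(7/8)) = 0.12578
  Q(2)·log₂(Q(2)/P(2)) = (1/24)·log₂((1/24)/(1/8)) = -0.06604

D_KL(Q||P) = 0.12578 - 0.06604 = 0.05974 ≈ 0.0597 bits

These are NOT equal (difference: 0.0236 bits). KL divergence is asymmetric: D_KL(P||Q) ≠ D_KL(Q||P) in general.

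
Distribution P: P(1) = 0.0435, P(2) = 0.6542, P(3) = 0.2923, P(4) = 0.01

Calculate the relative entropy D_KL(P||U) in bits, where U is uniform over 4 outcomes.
0.8176 bits

U(i) = 1/4 for all i

D_KL(P||U) = Σ P(x) log₂(P(x) / (1/4))
           = Σ P(x) log₂(P(x)) + log₂(4)
           = log₂(4) - H(P)

H(P) = -Σ P(x) log₂(P(x)):
  -P(1)·log₂(P(1)) = -(0.0435)·log₂(0.0435) = 0.19674
  -P(2)·log₂(P(2)) = -(0.6542)·log₂(0.6542) = 0.40050
  -P(3)·log₂(P(3)) = -(0.2923)·log₂(0.2923) = 0.51868
  -P(4)·log₂(P(4)) = -(0.01)·log₂(0.01) = 0.06644
H(P) = 0.19674 + 0.40050 + 0.51868 + 0.06644 = 1.18236 bits

log₂(4) = 2.00000 bits

D_KL(P||U) = 2.00000 - 1.18236 = 0.81764 ≈ 0.8176 bits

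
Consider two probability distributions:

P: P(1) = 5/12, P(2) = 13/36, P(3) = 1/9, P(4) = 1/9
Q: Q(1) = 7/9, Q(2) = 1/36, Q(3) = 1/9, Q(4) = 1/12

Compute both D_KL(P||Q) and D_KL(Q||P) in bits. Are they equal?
D_KL(P||Q) = 1.0072 bits, D_KL(Q||P) = 0.5630 bits. No, they are not equal.

D_KL(P||Q) = Σ P(x) log₂(P(x)/Q(x))

Computing term by term:
  P(1)·log₂(P(1)/Q(1)) = (5/12)·log₂((5/12)/(7/9)) = -0.37519
  P(2)·log₂(P(2)/Q(2)) = (13/36)·log₂((13/36)/(1/36)) = 1.33627
  P(3)·log₂(P(3)/Q(3)) = (1/9)·log₂((1/9)/(1/9)) = 0.00000
  P(4)·log₂(P(4)/Q(4)) = (1/9)·log₂((1/9)/(1/12)) = 0.04612

D_KL(P||Q) = -0.37519 + 1.33627 + 0.00000 + 0.04612 = 1.00720 ≈ 1.0072 bits

D_KL(Q||P) = Σ Q(x) log₂(Q(x)/P(x))

Computing term by term:
  Q(1)·log₂(Q(1)/P(1)) = (7/9)·log₂((7/9)/(5/12)) = 0.70036
  Q(2)·log₂(Q(2)/P(2)) = (1/36)·log₂((1/36)/(13/36)) = -0.10279
  Q(3)·log₂(Q(3)/P(3)) = (1/9)·log₂((1/9)/(1/9)) = 0.00000
  Q(4)·log₂(Q(4)/P(4)) = (1/12)·log₂((1/12)/(1/9)) = -0.03459

D_KL(Q||P) = 0.70036 - 0.10279 + 0.00000 - 0.03459 = 0.56298 ≈ 0.5630 bits

These are NOT equal (difference: 0.4442 bits). KL divergence is asymmetric: D_KL(P||Q) ≠ D_KL(Q||P) in general.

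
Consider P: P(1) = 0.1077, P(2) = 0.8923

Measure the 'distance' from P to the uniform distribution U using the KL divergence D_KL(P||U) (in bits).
0.5071 bits

U(i) = 1/2 for all i

D_KL(P||U) = Σ P(x) log₂(P(x) / (1/2))
           = Σ P(x) log₂(P(x)) + log₂(2)
           = log₂(2) - H(P)

H(P) = -Σ P(x) log₂(P(x)):
  -P(1)·log₂(P(1)) = -(0.1077)·log₂(0.1077) = 0.34625
  -P(2)·log₂(P(2)) = -(0.8923)·log₂(0.8923) = 0.14669
H(P) = 0.34625 + 0.14669 = 0.49294 bits

log₂(2) = 1.00000 bits

D_KL(P||U) = 1.00000 - 0.49294 = 0.50706 ≈ 0.5071 bits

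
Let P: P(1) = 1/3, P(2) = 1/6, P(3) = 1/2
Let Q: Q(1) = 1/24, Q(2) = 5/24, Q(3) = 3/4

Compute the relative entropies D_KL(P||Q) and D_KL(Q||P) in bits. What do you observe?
D_KL(P||Q) = 0.6539 bits, D_KL(Q||P) = 0.3808 bits. The two directions give different values (D_KL(P||Q) exceeds D_KL(Q||P) by 0.2731 bits): KL divergence is asymmetric.

D_KL(P||Q) = Σ P(x) log₂(P(x)/Q(x))

Computing term by term:
  P(1)·log₂(P(1)/Q(1)) = (1/3)·log₂((1/3)/(1/24)) = 1.00000
  P(2)·log₂(P(2)/Q(2)) = (1/6)·log₂((1/6)/(5/24)) = -0.05365
  P(3)·log₂(P(3)/Q(3)) = (1/2)·log₂((1/2)/(3/4)) = -0.29248

D_KL(P||Q) = 1.00000 - 0.05365 - 0.29248 = 0.65387 ≈ 0.6539 bits

D_KL(Q||P) = Σ Q(x) log₂(Q(x)/P(x))

Computing term by term:
  Q(1)·log₂(Q(1)/P(1)) = (1/24)·log₂((1/24)/(1/3)) = -0.12500
  Q(2)·log₂(Q(2)/P(2)) = (5/24)·log₂((5/24)/(1/6)) = 0.06707
  Q(3)·log₂(Q(3)/P(3)) = (3/4)·log₂((3/4)/(1/2)) = 0.43872

D_KL(Q||P) = -0.12500 + 0.06707 + 0.43872 = 0.38079 ≈ 0.3808 bits

These are NOT equal (difference: 0.2731 bits). KL divergence is asymmetric: D_KL(P||Q) ≠ D_KL(Q||P) in general.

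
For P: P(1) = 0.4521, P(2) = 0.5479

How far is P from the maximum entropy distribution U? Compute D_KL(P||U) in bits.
0.0066 bits

U(i) = 1/2 for all i

D_KL(P||U) = Σ P(x) log₂(P(x) / (1/2))
           = Σ P(x) log₂(P(x)) + log₂(2)
           = log₂(2) - H(P)

H(P) = -Σ P(x) log₂(P(x)):
  -P(1)·log₂(P(1)) = -(0.4521)·log₂(0.4521) = 0.51778
  -P(2)·log₂(P(2)) = -(0.5479)·log₂(0.5479) = 0.47559
H(P) = 0.51778 + 0.47559 = 0.99337 bits

log₂(2) = 1.00000 bits

D_KL(P||U) = 1.00000 - 0.99337 = 0.00663 ≈ 0.0066 bits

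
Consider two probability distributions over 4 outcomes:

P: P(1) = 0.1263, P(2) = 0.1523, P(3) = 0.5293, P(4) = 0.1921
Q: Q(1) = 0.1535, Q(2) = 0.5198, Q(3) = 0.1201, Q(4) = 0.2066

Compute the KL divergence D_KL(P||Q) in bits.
0.8072 bits

D_KL(P||Q) = Σ P(x) log₂(P(x)/Q(x))

Computing term by term:
  P(1)·log₂(P(1)/Q(1)) = 0.1263·log₂(0.1263/0.1535) = -0.03554
  P(2)·log₂(P(2)/Q(2)) = 0.1523·log₂(0.1523/0.5198) = -0.26973
  P(3)·log₂(P(3)/Q(3)) = 0.5293·log₂(0.5293/0.1201) = 1.13262
  P(4)·log₂(P(4)/Q(4)) = 0.1921·log₂(0.1921/0.2066) = -0.02017

D_KL(P||Q) = -0.03554 - 0.26973 + 1.13262 - 0.02017 = 0.80718 ≈ 0.8072 bits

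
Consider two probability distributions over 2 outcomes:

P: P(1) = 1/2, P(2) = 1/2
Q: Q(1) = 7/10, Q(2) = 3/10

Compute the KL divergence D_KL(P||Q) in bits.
0.1258 bits

D_KL(P||Q) = Σ P(x) log₂(P(x)/Q(x))

Computing term by term:
  P(1)·log₂(P(1)/Q(1)) = (1/2)·log₂((1/2)/(7/10)) = -0.24271
  P(2)·log₂(P(2)/Q(2)) = (1/2)·log₂((1/2)/(3/10)) = 0.36848

D_KL(P||Q) = -0.24271 + 0.36848 = 0.12577 ≈ 0.1258 bits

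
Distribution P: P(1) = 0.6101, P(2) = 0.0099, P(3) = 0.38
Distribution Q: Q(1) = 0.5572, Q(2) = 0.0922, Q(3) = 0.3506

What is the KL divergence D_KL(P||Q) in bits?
0.0921 bits

D_KL(P||Q) = Σ P(x) log₂(P(x)/Q(x))

Computing term by term:
  P(1)·log₂(P(1)/Q(1)) = 0.6101·log₂(0.6101/0.5572) = 0.07983
  P(2)·log₂(P(2)/Q(2)) = 0.0099·log₂(0.0099/0.0922) = -0.03187
  P(3)·log₂(P(3)/Q(3)) = 0.38·log₂(0.38/0.3506) = 0.04415

D_KL(P||Q) = 0.07983 - 0.03187 + 0.04415 = 0.09211 ≈ 0.0921 bits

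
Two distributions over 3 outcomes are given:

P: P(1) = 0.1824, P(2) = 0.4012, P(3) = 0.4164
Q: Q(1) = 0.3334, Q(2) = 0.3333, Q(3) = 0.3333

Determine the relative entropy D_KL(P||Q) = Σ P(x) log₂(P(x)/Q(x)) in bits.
0.0823 bits

D_KL(P||Q) = Σ P(x) log₂(P(x)/Q(x))

Computing term by term:
  P(1)·log₂(P(1)/Q(1)) = 0.1824·log₂(0.1824/0.3334) = -0.15872
  P(2)·log₂(P(2)/Q(2)) = 0.4012·log₂(0.4012/0.3333) = 0.10732
  P(3)·log₂(P(3)/Q(3)) = 0.4164·log₂(0.4164/0.3333) = 0.13373

D_KL(P||Q) = -0.15872 + 0.10732 + 0.13373 = 0.08233 ≈ 0.0823 bits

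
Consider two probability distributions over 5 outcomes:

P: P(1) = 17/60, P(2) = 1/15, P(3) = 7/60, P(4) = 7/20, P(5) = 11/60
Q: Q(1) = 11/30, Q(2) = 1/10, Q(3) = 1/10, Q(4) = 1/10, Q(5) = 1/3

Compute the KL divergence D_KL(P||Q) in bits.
0.3560 bits

D_KL(P||Q) = Σ P(x) log₂(P(x)/Q(x))

Computing term by term:
  P(1)·log₂(P(1)/Q(1)) = (17/60)·log₂((17/60)/(11/30)) = -0.10539
  P(2)·log₂(P(2)/Q(2)) = (1/15)·log₂((1/15)/(1/10)) = -0.03900
  P(3)·log₂(P(3)/Q(3)) = (7/60)·log₂((7/60)/(1/10)) = 0.02595
  P(4)·log₂(P(4)/Q(4)) = (7/20)·log₂((7/20)/(1/10)) = 0.63257
  P(5)·log₂(P(5)/Q(5)) = (11/60)·log₂((11/60)/(1/3)) = -0.15812

D_KL(P||Q) = -0.10539 - 0.03900 + 0.02595 + 0.63257 - 0.15812 = 0.35601 ≈ 0.3560 bits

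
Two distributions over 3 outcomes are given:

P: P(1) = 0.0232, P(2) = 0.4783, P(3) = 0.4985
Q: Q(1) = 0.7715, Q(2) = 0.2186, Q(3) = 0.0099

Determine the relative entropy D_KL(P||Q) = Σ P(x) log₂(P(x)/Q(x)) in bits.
3.2415 bits

D_KL(P||Q) = Σ P(x) log₂(P(x)/Q(x))

Computing term by term:
  P(1)·log₂(P(1)/Q(1)) = 0.0232·log₂(0.0232/0.7715) = -0.11729
  P(2)·log₂(P(2)/Q(2)) = 0.4783·log₂(0.4783/0.2186) = 0.54030
  P(3)·log₂(P(3)/Q(3)) = 0.4985·log₂(0.4985/0.0099) = 2.81853

D_KL(P||Q) = -0.11729 + 0.54030 + 2.81853 = 3.24154 ≈ 3.2415 bits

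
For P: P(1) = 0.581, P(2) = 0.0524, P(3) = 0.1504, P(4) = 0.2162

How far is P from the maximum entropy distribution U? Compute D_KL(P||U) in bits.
0.4332 bits

U(i) = 1/4 for all i

D_KL(P||U) = Σ P(x) log₂(P(x) / (1/4))
           = Σ P(x) log₂(P(x)) + log₂(4)
           = log₂(4) - H(P)

H(P) = -Σ P(x) log₂(P(x)):
  -P(1)·log₂(P(1)) = -(0.581)·log₂(0.581) = 0.45515
  -P(2)·log₂(P(2)) = -(0.0524)·log₂(0.0524) = 0.22292
  -P(3)·log₂(P(3)) = -(0.1504)·log₂(0.1504) = 0.41106
  -P(4)·log₂(P(4)) = -(0.2162)·log₂(0.2162) = 0.47771
H(P) = 0.45515 + 0.22292 + 0.41106 + 0.47771 = 1.56684 bits

log₂(4) = 2.00000 bits

D_KL(P||U) = 2.00000 - 1.56684 = 0.43316 ≈ 0.4332 bits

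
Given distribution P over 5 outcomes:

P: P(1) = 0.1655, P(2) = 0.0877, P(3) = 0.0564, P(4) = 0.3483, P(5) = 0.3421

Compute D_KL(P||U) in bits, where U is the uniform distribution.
0.2912 bits

U(i) = 1/5 for all i

D_KL(P||U) = Σ P(x) log₂(P(x) / (1/5))
           = Σ P(x) log₂(P(x)) + log₂(5)
           = log₂(5) - H(P)

H(P) = -Σ P(x) log₂(P(x)):
  -P(1)·log₂(P(1)) = -(0.1655)·log₂(0.1655) = 0.42949
  -P(2)·log₂(P(2)) = -(0.0877)·log₂(0.0877) = 0.30794
  -P(3)·log₂(P(3)) = -(0.0564)·log₂(0.0564) = 0.23396
  -P(4)·log₂(P(4)) = -(0.3483)·log₂(0.3483) = 0.52997
  -P(5)·log₂(P(5)) = -(0.3421)·log₂(0.3421) = 0.52940
H(P) = 0.42949 + 0.30794 + 0.23396 + 0.52997 + 0.52940 = 2.03076 bits

log₂(5) = 2.32193 bits

D_KL(P||U) = 2.32193 - 2.03076 = 0.29117 ≈ 0.2912 bits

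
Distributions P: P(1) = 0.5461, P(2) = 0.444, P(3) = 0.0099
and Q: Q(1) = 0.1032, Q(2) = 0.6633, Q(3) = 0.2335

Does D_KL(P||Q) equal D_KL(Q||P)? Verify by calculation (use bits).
D_KL(P||Q) = 1.0104 bits, D_KL(Q||P) = 1.2008 bits. No — D_KL(P||Q) ≠ D_KL(Q||P) for this pair.

D_KL(P||Q) = Σ P(x) log₂(P(x)/Q(x))

Computing term by term:
  P(1)·log₂(P(1)/Q(1)) = 0.5461·log₂(0.5461/0.1032) = 1.31267
  P(2)·log₂(P(2)/Q(2)) = 0.444·log₂(0.444/0.6633) = -0.25712
  P(3)·log₂(P(3)/Q(3)) = 0.0099·log₂(0.0099/0.2335) = -0.04514

D_KL(P||Q) = 1.31267 - 0.25712 - 0.04514 = 1.01041 ≈ 1.0104 bits

D_KL(Q||P) = Σ Q(x) log₂(Q(x)/P(x))

Computing term by term:
  Q(1)·log₂(Q(1)/P(1)) = 0.1032·log₂(0.1032/0.5461) = -0.24806
  Q(2)·log₂(Q(2)/P(2)) = 0.6633·log₂(0.6633/0.444) = 0.38412
  Q(3)·log₂(Q(3)/P(3)) = 0.2335·log₂(0.2335/0.0099) = 1.06473

D_KL(Q||P) = -0.24806 + 0.38412 + 1.06473 = 1.20079 ≈ 1.2008 bits

These are NOT equal (difference: 0.1904 bits). KL divergence is asymmetric: D_KL(P||Q) ≠ D_KL(Q||P) in general.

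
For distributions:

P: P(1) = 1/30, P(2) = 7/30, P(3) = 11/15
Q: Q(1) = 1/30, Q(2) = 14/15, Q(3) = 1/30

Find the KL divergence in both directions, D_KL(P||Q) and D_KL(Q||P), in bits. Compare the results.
D_KL(P||Q) = 2.8036 bits, D_KL(Q||P) = 1.7180 bits. D_KL(P||Q) is larger than D_KL(Q||P) by 1.0856 bits; the two directions differ.

D_KL(P||Q) = Σ P(x) log₂(P(x)/Q(x))

Computing term by term:
  P(1)·log₂(P(1)/Q(1)) = (1/30)·log₂((1/30)/(1/30)) = 0.00000
  P(2)·log₂(P(2)/Q(2)) = (7/30)·log₂((7/30)/(14/15)) = -0.46667
  P(3)·log₂(P(3)/Q(3)) = (11/15)·log₂((11/15)/(1/30)) = 3.27025

D_KL(P||Q) = 0.00000 - 0.46667 + 3.27025 = 2.80358 ≈ 2.8036 bits

D_KL(Q||P) = Σ Q(x) log₂(Q(x)/P(x))

Computing term by term:
  Q(1)·log₂(Q(1)/P(1)) = (1/30)·log₂((1/30)/(1/30)) = 0.00000
  Q(2)·log₂(Q(2)/P(2)) = (14/15)·log₂((14/15)/(7/30)) = 1.86667
  Q(3)·log₂(Q(3)/P(3)) = (1/30)·log₂((1/30)/(11/15)) = -0.14865

D_KL(Q||P) = 0.00000 + 1.86667 - 0.14865 = 1.71802 ≈ 1.7180 bits

These are NOT equal (difference: 1.0856 bits). KL divergence is asymmetric: D_KL(P||Q) ≠ D_KL(Q||P) in general.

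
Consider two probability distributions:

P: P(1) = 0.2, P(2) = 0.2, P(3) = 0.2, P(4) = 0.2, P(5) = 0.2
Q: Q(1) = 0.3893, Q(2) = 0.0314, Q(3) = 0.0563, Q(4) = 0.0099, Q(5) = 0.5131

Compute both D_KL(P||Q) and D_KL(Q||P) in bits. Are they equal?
D_KL(P||Q) = 1.3033 bits, D_KL(Q||P) = 0.8417 bits. No, they are not equal.

D_KL(P||Q) = Σ P(x) log₂(P(x)/Q(x))

Computing term by term:
  P(1)·log₂(P(1)/Q(1)) = 0.2·log₂(0.2/0.3893) = -0.19218
  P(2)·log₂(P(2)/Q(2)) = 0.2·log₂(0.2/0.0314) = 0.53423
  P(3)·log₂(P(3)/Q(3)) = 0.2·log₂(0.2/0.0563) = 0.36576
  P(4)·log₂(P(4)/Q(4)) = 0.2·log₂(0.2/0.0099) = 0.86729
  P(5)·log₂(P(5)/Q(5)) = 0.2·log₂(0.2/0.5131) = -0.27185

D_KL(P||Q) = -0.19218 + 0.53423 + 0.36576 + 0.86729 - 0.27185 = 1.30325 ≈ 1.3033 bits

D_KL(Q||P) = Σ Q(x) log₂(Q(x)/P(x))

Computing term by term:
  Q(1)·log₂(Q(1)/P(1)) = 0.3893·log₂(0.3893/0.2) = 0.37407
  Q(2)·log₂(Q(2)/P(2)) = 0.0314·log₂(0.0314/0.2) = -0.08387
  Q(3)·log₂(Q(3)/P(3)) = 0.0563·log₂(0.0563/0.2) = -0.10296
  Q(4)·log₂(Q(4)/P(4)) = 0.0099·log₂(0.0099/0.2) = -0.04293
  Q(5)·log₂(Q(5)/P(5)) = 0.5131·log₂(0.5131/0.2) = 0.69743

D_KL(Q||P) = 0.37407 - 0.08387 - 0.10296 - 0.04293 + 0.69743 = 0.84174 ≈ 0.8417 bits

These are NOT equal (difference: 0.4616 bits). KL divergence is asymmetric: D_KL(P||Q) ≠ D_KL(Q||P) in general.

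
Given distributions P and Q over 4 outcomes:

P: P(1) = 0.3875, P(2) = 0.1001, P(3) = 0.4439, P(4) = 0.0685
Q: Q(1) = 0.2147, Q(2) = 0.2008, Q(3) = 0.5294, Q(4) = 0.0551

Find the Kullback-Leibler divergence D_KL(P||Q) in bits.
0.1383 bits

D_KL(P||Q) = Σ P(x) log₂(P(x)/Q(x))

Computing term by term:
  P(1)·log₂(P(1)/Q(1)) = 0.3875·log₂(0.3875/0.2147) = 0.33010
  P(2)·log₂(P(2)/Q(2)) = 0.1001·log₂(0.1001/0.2008) = -0.10053
  P(3)·log₂(P(3)/Q(3)) = 0.4439·log₂(0.4439/0.5294) = -0.11281
  P(4)·log₂(P(4)/Q(4)) = 0.0685·log₂(0.0685/0.0551) = 0.02151

D_KL(P||Q) = 0.33010 - 0.10053 - 0.11281 + 0.02151 = 0.13827 ≈ 0.1383 bits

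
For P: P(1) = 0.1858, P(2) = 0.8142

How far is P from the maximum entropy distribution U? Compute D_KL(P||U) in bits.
0.3074 bits

U(i) = 1/2 for all i

D_KL(P||U) = Σ P(x) log₂(P(x) / (1/2))
           = Σ P(x) log₂(P(x)) + log₂(2)
           = log₂(2) - H(P)

H(P) = -Σ P(x) log₂(P(x)):
  -P(1)·log₂(P(1)) = -(0.1858)·log₂(0.1858) = 0.45116
  -P(2)·log₂(P(2)) = -(0.8142)·log₂(0.8142) = 0.24145
H(P) = 0.45116 + 0.24145 = 0.69261 bits

log₂(2) = 1.00000 bits

D_KL(P||U) = 1.00000 - 0.69261 = 0.30739 ≈ 0.3074 bits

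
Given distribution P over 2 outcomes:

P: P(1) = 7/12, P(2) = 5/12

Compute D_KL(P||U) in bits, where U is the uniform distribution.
0.0201 bits

U(i) = 1/2 for all i

D_KL(P||U) = Σ P(x) log₂(P(x) / (1/2))
           = Σ P(x) log₂(P(x)) + log₂(2)
           = log₂(2) - H(P)

H(P) = -Σ P(x) log₂(P(x)):
  -P(1)·log₂(P(1)) = -(7/12)·log₂(7/12) = 0.45360
  -P(2)·log₂(P(2)) = -(5/12)·log₂(5/12) = 0.52626
H(P) = 0.45360 + 0.52626 = 0.97986 bits

log₂(2) = 1.00000 bits

D_KL(P||U) = 1.00000 - 0.97986 = 0.02014 ≈ 0.0201 bits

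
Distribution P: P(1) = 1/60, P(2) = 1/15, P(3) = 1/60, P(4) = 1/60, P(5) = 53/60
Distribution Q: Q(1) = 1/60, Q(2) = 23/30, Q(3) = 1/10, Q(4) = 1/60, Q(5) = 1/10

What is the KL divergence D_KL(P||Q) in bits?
2.4983 bits

D_KL(P||Q) = Σ P(x) log₂(P(x)/Q(x))

Computing term by term:
  P(1)·log₂(P(1)/Q(1)) = (1/60)·log₂((1/60)/(1/60)) = 0.00000
  P(2)·log₂(P(2)/Q(2)) = (1/15)·log₂((1/15)/(23/30)) = -0.23490
  P(3)·log₂(P(3)/Q(3)) = (1/60)·log₂((1/60)/(1/10)) = -0.04308
  P(4)·log₂(P(4)/Q(4)) = (1/60)·log₂((1/60)/(1/60)) = 0.00000
  P(5)·log₂(P(5)/Q(5)) = (53/60)·log₂((53/60)/(1/10)) = 2.77628

D_KL(P||Q) = 0.00000 - 0.23490 - 0.04308 + 0.00000 + 2.77628 = 2.49830 ≈ 2.4983 bits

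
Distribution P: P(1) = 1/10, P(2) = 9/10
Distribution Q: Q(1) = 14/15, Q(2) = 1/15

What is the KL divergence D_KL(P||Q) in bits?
3.0572 bits

D_KL(P||Q) = Σ P(x) log₂(P(x)/Q(x))

Computing term by term:
  P(1)·log₂(P(1)/Q(1)) = (1/10)·log₂((1/10)/(14/15)) = -0.32224
  P(2)·log₂(P(2)/Q(2)) = (9/10)·log₂((9/10)/(1/15)) = 3.37940

D_KL(P||Q) = -0.32224 + 3.37940 = 3.05716 ≈ 3.0572 bits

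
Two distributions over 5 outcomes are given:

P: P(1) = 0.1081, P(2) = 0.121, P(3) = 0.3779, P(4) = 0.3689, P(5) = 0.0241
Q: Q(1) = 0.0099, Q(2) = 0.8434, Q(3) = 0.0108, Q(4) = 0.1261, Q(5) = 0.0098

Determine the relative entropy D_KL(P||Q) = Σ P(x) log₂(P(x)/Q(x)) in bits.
2.5747 bits

D_KL(P||Q) = Σ P(x) log₂(P(x)/Q(x))

Computing term by term:
  P(1)·log₂(P(1)/Q(1)) = 0.1081·log₂(0.1081/0.0099) = 0.37281
  P(2)·log₂(P(2)/Q(2)) = 0.121·log₂(0.121/0.8434) = -0.33895
  P(3)·log₂(P(3)/Q(3)) = 0.3779·log₂(0.3779/0.0108) = 1.93821
  P(4)·log₂(P(4)/Q(4)) = 0.3689·log₂(0.3689/0.1261) = 0.57130
  P(5)·log₂(P(5)/Q(5)) = 0.0241·log₂(0.0241/0.0098) = 0.03129

D_KL(P||Q) = 0.37281 - 0.33895 + 1.93821 + 0.57130 + 0.03129 = 2.57466 ≈ 2.5747 bits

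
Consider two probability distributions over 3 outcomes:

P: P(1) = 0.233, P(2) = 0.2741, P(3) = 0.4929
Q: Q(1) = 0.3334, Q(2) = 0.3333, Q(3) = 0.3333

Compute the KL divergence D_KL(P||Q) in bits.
0.0805 bits

D_KL(P||Q) = Σ P(x) log₂(P(x)/Q(x))

Computing term by term:
  P(1)·log₂(P(1)/Q(1)) = 0.233·log₂(0.233/0.3334) = -0.12044
  P(2)·log₂(P(2)/Q(2)) = 0.2741·log₂(0.2741/0.3333) = -0.07733
  P(3)·log₂(P(3)/Q(3)) = 0.4929·log₂(0.4929/0.3333) = 0.27823

D_KL(P||Q) = -0.12044 - 0.07733 + 0.27823 = 0.08046 ≈ 0.0805 bits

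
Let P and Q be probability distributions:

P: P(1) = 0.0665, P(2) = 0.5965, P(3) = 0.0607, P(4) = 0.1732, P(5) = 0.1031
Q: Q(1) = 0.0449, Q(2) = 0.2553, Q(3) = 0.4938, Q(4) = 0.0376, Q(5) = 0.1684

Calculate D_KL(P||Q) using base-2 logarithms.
0.8931 bits

D_KL(P||Q) = Σ P(x) log₂(P(x)/Q(x))

Computing term by term:
  P(1)·log₂(P(1)/Q(1)) = 0.0665·log₂(0.0665/0.0449) = 0.03768
  P(2)·log₂(P(2)/Q(2)) = 0.5965·log₂(0.5965/0.2553) = 0.73031
  P(3)·log₂(P(3)/Q(3)) = 0.0607·log₂(0.0607/0.4938) = -0.18357
  P(4)·log₂(P(4)/Q(4)) = 0.1732·log₂(0.1732/0.0376) = 0.38167
  P(5)·log₂(P(5)/Q(5)) = 0.1031·log₂(0.1031/0.1684) = -0.07298

D_KL(P||Q) = 0.03768 + 0.73031 - 0.18357 + 0.38167 - 0.07298 = 0.89311 ≈ 0.8931 bits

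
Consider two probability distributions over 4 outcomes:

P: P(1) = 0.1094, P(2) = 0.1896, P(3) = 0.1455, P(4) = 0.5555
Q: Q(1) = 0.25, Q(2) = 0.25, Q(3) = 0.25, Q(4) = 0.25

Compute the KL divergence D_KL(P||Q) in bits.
0.3202 bits

D_KL(P||Q) = Σ P(x) log₂(P(x)/Q(x))

Computing term by term:
  P(1)·log₂(P(1)/Q(1)) = 0.1094·log₂(0.1094/0.25) = -0.13044
  P(2)·log₂(P(2)/Q(2)) = 0.1896·log₂(0.1896/0.25) = -0.07564
  P(3)·log₂(P(3)/Q(3)) = 0.1455·log₂(0.1455/0.25) = -0.11362
  P(4)·log₂(P(4)/Q(4)) = 0.5555·log₂(0.5555/0.25) = 0.63986

D_KL(P||Q) = -0.13044 - 0.07564 - 0.11362 + 0.63986 = 0.32016 ≈ 0.3202 bits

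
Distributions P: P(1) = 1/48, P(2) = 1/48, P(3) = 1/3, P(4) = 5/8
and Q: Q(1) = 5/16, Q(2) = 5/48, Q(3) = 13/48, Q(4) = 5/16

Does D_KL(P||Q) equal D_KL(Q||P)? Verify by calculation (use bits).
D_KL(P||Q) = 0.5951 bits, D_KL(Q||P) = 1.0691 bits. No — D_KL(P||Q) ≠ D_KL(Q||P) for this pair.

D_KL(P||Q) = Σ P(x) log₂(P(x)/Q(x))

Computing term by term:
  P(1)·log₂(P(1)/Q(1)) = (1/48)·log₂((1/48)/(5/16)) = -0.08139
  P(2)·log₂(P(2)/Q(2)) = (1/48)·log₂((1/48)/(5/48)) = -0.04837
  P(3)·log₂(P(3)/Q(3)) = (1/3)·log₂((1/3)/(13/48)) = 0.09985
  P(4)·log₂(P(4)/Q(4)) = (5/8)·log₂((5/8)/(5/16)) = 0.62500

D_KL(P||Q) = -0.08139 - 0.04837 + 0.09985 + 0.62500 = 0.59509 ≈ 0.5951 bits

D_KL(Q||P) = Σ Q(x) log₂(Q(x)/P(x))

Computing term by term:
  Q(1)·log₂(Q(1)/P(1)) = (5/16)·log₂((5/16)/(1/48)) = 1.22090
  Q(2)·log₂(Q(2)/P(2)) = (5/48)·log₂((5/48)/(1/48)) = 0.24187
  Q(3)·log₂(Q(3)/P(3)) = (13/48)·log₂((13/48)/(1/3)) = -0.08113
  Q(4)·log₂(Q(4)/P(4)) = (5/16)·log₂((5/16)/(5/8)) = -0.31250

D_KL(Q||P) = 1.22090 + 0.24187 - 0.08113 - 0.31250 = 1.06914 ≈ 1.0691 bits

These are NOT equal (difference: 0.4740 bits). KL divergence is asymmetric: D_KL(P||Q) ≠ D_KL(Q||P) in general.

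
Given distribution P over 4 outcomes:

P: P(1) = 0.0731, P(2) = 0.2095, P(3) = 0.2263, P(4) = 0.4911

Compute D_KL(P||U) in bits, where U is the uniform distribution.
0.2628 bits

U(i) = 1/4 for all i

D_KL(P||U) = Σ P(x) log₂(P(x) / (1/4))
           = Σ P(x) log₂(P(x)) + log₂(4)
           = log₂(4) - H(P)

H(P) = -Σ P(x) log₂(P(x)):
  -P(1)·log₂(P(1)) = -(0.0731)·log₂(0.0731) = 0.27588
  -P(2)·log₂(P(2)) = -(0.2095)·log₂(0.2095) = 0.47242
  -P(3)·log₂(P(3)) = -(0.2263)·log₂(0.2263) = 0.48512
  -P(4)·log₂(P(4)) = -(0.4911)·log₂(0.4911) = 0.50383
H(P) = 0.27588 + 0.47242 + 0.48512 + 0.50383 = 1.73725 bits

log₂(4) = 2.00000 bits

D_KL(P||U) = 2.00000 - 1.73725 = 0.26275 ≈ 0.2628 bits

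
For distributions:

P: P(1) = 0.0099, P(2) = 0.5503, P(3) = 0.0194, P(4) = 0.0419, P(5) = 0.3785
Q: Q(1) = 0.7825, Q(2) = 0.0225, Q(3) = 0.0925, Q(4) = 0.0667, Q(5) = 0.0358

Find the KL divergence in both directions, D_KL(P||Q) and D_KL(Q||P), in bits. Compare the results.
D_KL(P||Q) = 3.6916 bits, D_KL(Q||P) = 4.9609 bits. D_KL(Q||P) is larger than D_KL(P||Q) by 1.2693 bits; the two directions differ.

D_KL(P||Q) = Σ P(x) log₂(P(x)/Q(x))

Computing term by term:
  P(1)·log₂(P(1)/Q(1)) = 0.0099·log₂(0.0099/0.7825) = -0.06241
  P(2)·log₂(P(2)/Q(2)) = 0.5503·log₂(0.5503/0.0225) = 2.53811
  P(3)·log₂(P(3)/Q(3)) = 0.0194·log₂(0.0194/0.0925) = -0.04372
  P(4)·log₂(P(4)/Q(4)) = 0.0419·log₂(0.0419/0.0667) = -0.02810
  P(5)·log₂(P(5)/Q(5)) = 0.3785·log₂(0.3785/0.0358) = 1.28776

D_KL(P||Q) = -0.06241 + 2.53811 - 0.04372 - 0.02810 + 1.28776 = 3.69164 ≈ 3.6916 bits

D_KL(Q||P) = Σ Q(x) log₂(Q(x)/P(x))

Computing term by term:
  Q(1)·log₂(Q(1)/P(1)) = 0.7825·log₂(0.7825/0.0099) = 4.93329
  Q(2)·log₂(Q(2)/P(2)) = 0.0225·log₂(0.0225/0.5503) = -0.10377
  Q(3)·log₂(Q(3)/P(3)) = 0.0925·log₂(0.0925/0.0194) = 0.20844
  Q(4)·log₂(Q(4)/P(4)) = 0.0667·log₂(0.0667/0.0419) = 0.04474
  Q(5)·log₂(Q(5)/P(5)) = 0.0358·log₂(0.0358/0.3785) = -0.12180

D_KL(Q||P) = 4.93329 - 0.10377 + 0.20844 + 0.04474 - 0.12180 = 4.96090 ≈ 4.9609 bits

These are NOT equal (difference: 1.2693 bits). KL divergence is asymmetric: D_KL(P||Q) ≠ D_KL(Q||P) in general.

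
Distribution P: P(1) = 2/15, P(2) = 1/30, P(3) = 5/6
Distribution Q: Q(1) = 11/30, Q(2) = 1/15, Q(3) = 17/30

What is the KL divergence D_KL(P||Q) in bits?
0.2357 bits

D_KL(P||Q) = Σ P(x) log₂(P(x)/Q(x))

Computing term by term:
  P(1)·log₂(P(1)/Q(1)) = (2/15)·log₂((2/15)/(11/30)) = -0.19459
  P(2)·log₂(P(2)/Q(2)) = (1/30)·log₂((1/30)/(1/15)) = -0.03333
  P(3)·log₂(P(3)/Q(3)) = (5/6)·log₂((5/6)/(17/30)) = 0.46366

D_KL(P||Q) = -0.19459 - 0.03333 + 0.46366 = 0.23574 ≈ 0.2357 bits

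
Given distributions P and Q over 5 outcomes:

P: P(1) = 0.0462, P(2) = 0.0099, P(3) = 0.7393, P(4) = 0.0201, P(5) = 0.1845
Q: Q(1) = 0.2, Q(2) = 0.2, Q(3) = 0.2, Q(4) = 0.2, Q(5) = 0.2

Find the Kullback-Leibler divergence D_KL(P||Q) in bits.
1.1657 bits

D_KL(P||Q) = Σ P(x) log₂(P(x)/Q(x))

Computing term by term:
  P(1)·log₂(P(1)/Q(1)) = 0.0462·log₂(0.0462/0.2) = -0.09767
  P(2)·log₂(P(2)/Q(2)) = 0.0099·log₂(0.0099/0.2) = -0.04293
  P(3)·log₂(P(3)/Q(3)) = 0.7393·log₂(0.7393/0.2) = 1.39444
  P(4)·log₂(P(4)/Q(4)) = 0.0201·log₂(0.0201/0.2) = -0.06663
  P(5)·log₂(P(5)/Q(5)) = 0.1845·log₂(0.1845/0.2) = -0.02147

D_KL(P||Q) = -0.09767 - 0.04293 + 1.39444 - 0.06663 - 0.02147 = 1.16574 ≈ 1.1657 bits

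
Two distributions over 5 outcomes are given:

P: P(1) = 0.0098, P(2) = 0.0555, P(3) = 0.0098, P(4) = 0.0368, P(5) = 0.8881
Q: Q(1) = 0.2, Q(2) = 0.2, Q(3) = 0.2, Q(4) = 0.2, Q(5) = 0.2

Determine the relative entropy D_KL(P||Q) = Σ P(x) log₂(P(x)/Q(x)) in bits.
1.6323 bits

D_KL(P||Q) = Σ P(x) log₂(P(x)/Q(x))

Computing term by term:
  P(1)·log₂(P(1)/Q(1)) = 0.0098·log₂(0.0098/0.2) = -0.04264
  P(2)·log₂(P(2)/Q(2)) = 0.0555·log₂(0.0555/0.2) = -0.10264
  P(3)·log₂(P(3)/Q(3)) = 0.0098·log₂(0.0098/0.2) = -0.04264
  P(4)·log₂(P(4)/Q(4)) = 0.0368·log₂(0.0368/0.2) = -0.08987
  P(5)·log₂(P(5)/Q(5)) = 0.8881·log₂(0.8881/0.2) = 1.91006

D_KL(P||Q) = -0.04264 - 0.10264 - 0.04264 - 0.08987 + 1.91006 = 1.63227 ≈ 1.6323 bits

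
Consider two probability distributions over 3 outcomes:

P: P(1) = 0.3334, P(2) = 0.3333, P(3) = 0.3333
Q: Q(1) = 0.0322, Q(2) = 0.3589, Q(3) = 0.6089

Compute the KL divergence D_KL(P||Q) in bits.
0.7989 bits

D_KL(P||Q) = Σ P(x) log₂(P(x)/Q(x))

Computing term by term:
  P(1)·log₂(P(1)/Q(1)) = 0.3334·log₂(0.3334/0.0322) = 1.12427
  P(2)·log₂(P(2)/Q(2)) = 0.3333·log₂(0.3333/0.3589) = -0.03558
  P(3)·log₂(P(3)/Q(3)) = 0.3333·log₂(0.3333/0.6089) = -0.28977

D_KL(P||Q) = 1.12427 - 0.03558 - 0.28977 = 0.79892 ≈ 0.7989 bits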